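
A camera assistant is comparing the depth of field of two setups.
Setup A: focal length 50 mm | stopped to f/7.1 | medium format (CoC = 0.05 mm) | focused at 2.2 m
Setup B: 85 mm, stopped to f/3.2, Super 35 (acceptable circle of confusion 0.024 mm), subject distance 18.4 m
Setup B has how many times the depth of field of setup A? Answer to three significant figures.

Setup A: H = 50²/(7.1×0.05) + 50 ≈ 7092.3 mm; DoF = Df − Dn = 3166.8 − 1685.4 ≈ 1481.4 mm.
Setup B: H = 85²/(3.2×0.024) + 85 ≈ 94160.5 mm; DoF = Df − Dn = 22848.2 − 15401.6 ≈ 7446.6 mm.
Ratio = 7446.6 / 1481.4 ≈ 5.03.

5.03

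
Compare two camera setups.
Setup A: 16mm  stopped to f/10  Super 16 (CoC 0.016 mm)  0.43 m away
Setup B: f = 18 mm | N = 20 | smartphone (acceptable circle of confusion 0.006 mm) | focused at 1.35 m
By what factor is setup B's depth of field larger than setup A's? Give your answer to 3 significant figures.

7.38

Setup A: H = 16²/(10×0.016) + 16 ≈ 1616.0 mm; DoF = Df − Dn = 580.10 − 341.61 ≈ 238.49 mm.
Setup B: H = 18²/(20×0.006) + 18 ≈ 2718.0 mm; DoF = Df − Dn = 2664.5 − 904.0 ≈ 1760.5 mm.
Ratio = 1760.5 / 238.49 ≈ 7.38.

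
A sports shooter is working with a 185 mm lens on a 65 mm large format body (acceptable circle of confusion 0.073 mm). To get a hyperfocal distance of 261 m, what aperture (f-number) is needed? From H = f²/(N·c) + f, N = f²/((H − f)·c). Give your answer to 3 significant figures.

f/1.80

Rearrange H = f²/(N·c) + f for N: N = f² / ((H − f)·c).
N = 185² / ((261000 − 185) × 0.073) = 34225 / 19039 ≈ 1.80.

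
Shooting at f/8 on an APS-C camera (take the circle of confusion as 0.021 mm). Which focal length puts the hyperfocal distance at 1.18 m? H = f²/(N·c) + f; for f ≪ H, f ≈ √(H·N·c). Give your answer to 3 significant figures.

From H = f²/(N·c) + f, with f ≪ H: f ≈ √(H·N·c) = √(1180 × 8 × 0.021) = √198.24 ≈ 14.08 mm.
Exact: f² + N·c·f − N·c·H = 0 ⇒ f = (−N·c + √((N·c)² + 4·N·c·H))/2 = (−0.168 + √792.99)/2 ≈ 13.996 mm ≈ 14.0 mm.

14.0 mm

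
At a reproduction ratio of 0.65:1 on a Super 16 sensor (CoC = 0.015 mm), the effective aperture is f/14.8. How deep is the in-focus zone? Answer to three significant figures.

At magnification m, DoF ≈ 2·N_eff·c/m² = 2 × 14.8 × 0.015 / 0.65² = 0.444 / 0.4225 ≈ 1.05 mm.

1.05 mm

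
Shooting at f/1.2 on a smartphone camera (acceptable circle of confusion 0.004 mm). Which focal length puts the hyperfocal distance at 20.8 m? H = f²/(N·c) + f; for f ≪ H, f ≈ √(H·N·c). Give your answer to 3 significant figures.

9.99 mm

From H = f²/(N·c) + f, with f ≪ H: f ≈ √(H·N·c) = √(20800 × 1.2 × 0.004) = √99.840 ≈ 9.992 mm.
The +f correction barely moves this — solving exactly, f² + N·c·f − N·c·H = 0 ⇒ f = (−N·c + √((N·c)² + 4·N·c·H))/2 = (−0.0048 + √399.36)/2 ≈ 9.9896 mm, so f ≈ 9.99 mm.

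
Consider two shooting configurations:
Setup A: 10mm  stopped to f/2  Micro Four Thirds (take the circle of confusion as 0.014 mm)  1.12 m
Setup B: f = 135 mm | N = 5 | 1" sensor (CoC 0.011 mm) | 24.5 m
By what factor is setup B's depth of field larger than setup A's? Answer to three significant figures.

Setup A: H = 10²/(2×0.014) + 10 ≈ 3581.4 mm; DoF = Df − Dn = 1625.07 − 854.44 ≈ 770.63 mm.
Setup B: H = 135²/(5×0.011) + 135 ≈ 331498.6 mm; DoF = Df − Dn = 26444.4 − 22821.9 ≈ 3622.5 mm.
Ratio = 3622.5 / 770.63 ≈ 4.70.

4.70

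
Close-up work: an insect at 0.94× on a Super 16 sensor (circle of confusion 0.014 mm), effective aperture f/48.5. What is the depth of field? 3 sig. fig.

At magnification m, DoF ≈ 2·N_eff·c/m² = 2 × 48.5 × 0.014 / 0.94² = 1.358 / 0.8836 ≈ 1.54 mm.

1.54 mm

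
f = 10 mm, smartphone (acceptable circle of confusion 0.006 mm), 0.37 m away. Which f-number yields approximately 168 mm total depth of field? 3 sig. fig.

f/10

Write h = H − f = f²/(N·c). The thin-lens limits are Dn = s·h/(h + (s−f)) and Df = s·h/(h − (s−f)), so DoF = Df − Dn = 2·s·(s−f)·h / (h² − (s−f)²).
That is a quadratic in h: DoF·h² − 2·s·(s−f)·h − DoF·(s−f)² = 0 ⇒ h = (s−f)·(s + √(s² + DoF²)) / DoF = 360 × (370 + √(370² + 168²)) / 168 = 360 × (370 + 406.355) / 168 ≈ 1663.6 mm.
Then N = f²/(c·h) = 10² / (0.006 × 1663.6) = 100 / 9.9817 ≈ 10.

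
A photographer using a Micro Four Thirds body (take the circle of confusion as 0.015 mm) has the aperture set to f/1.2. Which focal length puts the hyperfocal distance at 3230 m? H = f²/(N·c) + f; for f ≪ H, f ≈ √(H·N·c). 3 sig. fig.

241 mm

From H = f²/(N·c) + f, with f ≪ H: f ≈ √(H·N·c) = √(3230000 × 1.2 × 0.015) = √58140 ≈ 241.1 mm.
The +f correction barely moves this — solving exactly, f² + N·c·f − N·c·H = 0 ⇒ f = (−N·c + √((N·c)² + 4·N·c·H))/2 = (−0.018 + √232560)/2 ≈ 241.11 mm, so f ≈ 241 mm.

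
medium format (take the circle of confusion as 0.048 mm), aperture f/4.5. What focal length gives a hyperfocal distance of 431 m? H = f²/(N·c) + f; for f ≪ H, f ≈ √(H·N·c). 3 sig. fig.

From H = f²/(N·c) + f, with f ≪ H: f ≈ √(H·N·c) = √(431000 × 4.5 × 0.048) = √93096 ≈ 305.1 mm.
The +f correction barely moves this — solving exactly, f² + N·c·f − N·c·H = 0 ⇒ f = (−N·c + √((N·c)² + 4·N·c·H))/2 = (−0.216 + √372384)/2 ≈ 305.01 mm, so f ≈ 305 mm.

305 mm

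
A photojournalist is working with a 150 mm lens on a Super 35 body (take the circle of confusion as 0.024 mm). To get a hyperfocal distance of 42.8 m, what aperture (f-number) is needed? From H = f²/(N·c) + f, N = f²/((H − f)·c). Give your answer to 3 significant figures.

f/22

Rearrange H = f²/(N·c) + f for N: N = f² / ((H − f)·c).
N = 150² / ((42800 − 150) × 0.024) = 22500 / 1024 ≈ 22.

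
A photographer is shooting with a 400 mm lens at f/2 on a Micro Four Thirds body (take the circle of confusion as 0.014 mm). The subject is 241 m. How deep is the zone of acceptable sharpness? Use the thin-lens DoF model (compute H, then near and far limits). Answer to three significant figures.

Hyperfocal distance H = f²/(N·c) + f = 400²/(2 × 0.014) + 400 = 160000/0.028 + 400 ≈ 5714685.7 mm ≈ 5715 m.
Near limit Dn = s·(H − f)/(H + s − 2f) = 241000 × (5714685.7 − 400) / (5714685.7 + 241000 − 2 × 400) = 241000 × 5714285.7 / 5954885.7 ≈ 231263 mm.
Far limit Df = s·(H − f)/(H − s) = 241000 × (5714685.7 − 400) / (5714685.7 − 241000) = 241000 × 5714285.7 / 5473685.7 ≈ 251593 mm.
Depth of field = Df − Dn = 251593 − 231263 ≈ 20330 mm ≈ 20.3 m.

20.3 m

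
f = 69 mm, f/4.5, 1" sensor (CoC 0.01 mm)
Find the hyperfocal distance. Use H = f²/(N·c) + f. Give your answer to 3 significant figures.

106 m

Hyperfocal distance H = f²/(N·c) + f = 69²/(4.5 × 0.01) + 69 = 4761/0.045 + 69 ≈ 105869.0 mm ≈ 106 m.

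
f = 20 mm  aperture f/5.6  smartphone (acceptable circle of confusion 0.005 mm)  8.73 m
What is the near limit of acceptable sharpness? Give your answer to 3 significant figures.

5.42 m

Hyperfocal distance H = f²/(N·c) + f = 20²/(5.6 × 0.005) + 20 = 400/0.028 + 20 ≈ 14305.7 mm ≈ 14.31 m.
Near limit Dn = s·(H − f)/(H + s − 2f) = 8730 × (14305.7 − 20) / (14305.7 + 8730 − 2 × 20) = 8730 × 14285.7 / 22995.7 ≈ 5423.4 mm ≈ 5.42 m.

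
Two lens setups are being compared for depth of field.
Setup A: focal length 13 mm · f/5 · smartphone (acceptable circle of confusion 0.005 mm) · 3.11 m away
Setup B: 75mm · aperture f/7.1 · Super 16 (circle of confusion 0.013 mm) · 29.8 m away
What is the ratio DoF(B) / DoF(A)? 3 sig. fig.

10.6

Setup A: H = 13²/(5×0.005) + 13 ≈ 6773.0 mm; DoF = Df − Dn = 5739.4 − 2132.9 ≈ 3606.5 mm.
Setup B: H = 75²/(7.1×0.013) + 75 ≈ 61017.6 mm; DoF = Df − Dn = 58175 − 20030 ≈ 38145 mm.
Ratio = 38145 / 3606.5 ≈ 10.6.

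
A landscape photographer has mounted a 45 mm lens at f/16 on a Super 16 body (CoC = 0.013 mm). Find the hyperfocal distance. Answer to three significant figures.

Hyperfocal distance H = f²/(N·c) + f = 45²/(16 × 0.013) + 45 = 2025/0.208 + 45 ≈ 9780.6 mm ≈ 9.78 m.

9.78 m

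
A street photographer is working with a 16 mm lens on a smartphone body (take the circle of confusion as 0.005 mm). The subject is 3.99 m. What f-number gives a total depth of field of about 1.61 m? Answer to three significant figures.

f/2.50

Write h = H − f = f²/(N·c). The thin-lens limits are Dn = s·h/(h + (s−f)) and Df = s·h/(h − (s−f)), so DoF = Df − Dn = 2·s·(s−f)·h / (h² − (s−f)²).
That is a quadratic in h: DoF·h² − 2·s·(s−f)·h − DoF·(s−f)² = 0 ⇒ h = (s−f)·(s + √(s² + DoF²)) / DoF = 3974 × (3990 + √(3990² + 1610²)) / 1610 = 3974 × (3990 + 4302.58) / 1610 ≈ 20469 mm.
Then N = f²/(c·h) = 16² / (0.005 × 20469) = 256 / 102.34 ≈ 2.50.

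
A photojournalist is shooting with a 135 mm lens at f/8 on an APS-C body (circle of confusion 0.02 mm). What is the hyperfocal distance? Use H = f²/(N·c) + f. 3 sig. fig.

114 m

Hyperfocal distance H = f²/(N·c) + f = 135²/(8 × 0.02) + 135 = 18225/0.16 + 135 ≈ 114041.2 mm ≈ 114 m.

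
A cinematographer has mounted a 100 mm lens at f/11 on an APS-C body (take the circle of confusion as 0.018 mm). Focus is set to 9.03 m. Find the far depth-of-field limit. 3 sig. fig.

Hyperfocal distance H = f²/(N·c) + f = 100²/(11 × 0.018) + 100 = 10000/0.198 + 100 ≈ 50605.1 mm ≈ 50.61 m.
Far limit Df = s·(H − f)/(H − s) = 9030 × (50605.1 − 100) / (50605.1 − 9030) = 9030 × 50505.1 / 41575.1 ≈ 10970 mm ≈ 11.0 m.

11.0 m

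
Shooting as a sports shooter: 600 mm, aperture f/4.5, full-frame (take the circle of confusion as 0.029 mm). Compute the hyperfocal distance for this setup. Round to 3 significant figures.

2760 m

Hyperfocal distance H = f²/(N·c) + f = 600²/(4.5 × 0.029) + 600 = 360000/0.1305 + 600 ≈ 2759220.7 mm ≈ 2760 m.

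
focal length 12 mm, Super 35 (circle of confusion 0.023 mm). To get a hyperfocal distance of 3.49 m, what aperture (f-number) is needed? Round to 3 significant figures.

Rearrange H = f²/(N·c) + f for N: N = f² / ((H − f)·c).
N = 12² / ((3490 − 12) × 0.023) = 144 / 79.99 ≈ 1.80.

f/1.80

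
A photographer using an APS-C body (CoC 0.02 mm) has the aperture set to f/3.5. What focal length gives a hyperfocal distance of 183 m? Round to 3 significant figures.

From H = f²/(N·c) + f, with f ≪ H: f ≈ √(H·N·c) = √(183000 × 3.5 × 0.02) = √12810 ≈ 113.2 mm.
The +f correction barely moves this — solving exactly, f² + N·c·f − N·c·H = 0 ⇒ f = (−N·c + √((N·c)² + 4·N·c·H))/2 = (−0.07 + √51240)/2 ≈ 113.15 mm, so f ≈ 113 mm.

113 mm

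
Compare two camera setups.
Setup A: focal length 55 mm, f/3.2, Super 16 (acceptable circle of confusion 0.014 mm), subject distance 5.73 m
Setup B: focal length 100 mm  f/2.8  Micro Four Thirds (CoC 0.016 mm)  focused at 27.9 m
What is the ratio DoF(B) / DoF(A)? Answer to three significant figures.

7.28

Setup A: H = 55²/(3.2×0.014) + 55 ≈ 67577.3 mm; DoF = Df − Dn = 6255.77 − 5285.75 ≈ 970.02 mm.
Setup B: H = 100²/(2.8×0.016) + 100 ≈ 223314.3 mm; DoF = Df − Dn = 31869.1 − 24810.1 ≈ 7059.0 mm.
Ratio = 7059.0 / 970.02 ≈ 7.28.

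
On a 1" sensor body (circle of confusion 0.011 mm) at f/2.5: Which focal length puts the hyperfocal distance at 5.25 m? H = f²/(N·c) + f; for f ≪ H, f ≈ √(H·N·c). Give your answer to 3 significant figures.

12.0 mm

From H = f²/(N·c) + f, with f ≪ H: f ≈ √(H·N·c) = √(5250 × 2.5 × 0.011) = √144.37 ≈ 12.02 mm.
The +f correction barely moves this — solving exactly, f² + N·c·f − N·c·H = 0 ⇒ f = (−N·c + √((N·c)² + 4·N·c·H))/2 = (−0.0275 + √577.50)/2 ≈ 12.002 mm, so f ≈ 12.0 mm.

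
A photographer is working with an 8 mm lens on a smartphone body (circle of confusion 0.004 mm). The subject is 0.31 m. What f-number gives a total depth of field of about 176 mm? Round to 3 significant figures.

Write h = H − f = f²/(N·c). The thin-lens limits are Dn = s·h/(h + (s−f)) and Df = s·h/(h − (s−f)), so DoF = Df − Dn = 2·s·(s−f)·h / (h² − (s−f)²).
That is a quadratic in h: DoF·h² − 2·s·(s−f)·h − DoF·(s−f)² = 0 ⇒ h = (s−f)·(s + √(s² + DoF²)) / DoF = 302 × (310 + √(310² + 176²)) / 176 = 302 × (310 + 356.477) / 176 ≈ 1143.6 mm.
Then N = f²/(c·h) = 8² / (0.004 × 1143.6) = 64 / 4.5745 ≈ 14.

f/14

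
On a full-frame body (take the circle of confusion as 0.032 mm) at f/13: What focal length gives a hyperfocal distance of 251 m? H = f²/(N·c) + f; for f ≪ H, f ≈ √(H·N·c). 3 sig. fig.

From H = f²/(N·c) + f, with f ≪ H: f ≈ √(H·N·c) = √(251000 × 13 × 0.032) = √104416 ≈ 323.1 mm.
The +f correction barely moves this — solving exactly, f² + N·c·f − N·c·H = 0 ⇒ f = (−N·c + √((N·c)² + 4·N·c·H))/2 = (−0.416 + √417664)/2 ≈ 322.93 mm, so f ≈ 323 mm.

323 mm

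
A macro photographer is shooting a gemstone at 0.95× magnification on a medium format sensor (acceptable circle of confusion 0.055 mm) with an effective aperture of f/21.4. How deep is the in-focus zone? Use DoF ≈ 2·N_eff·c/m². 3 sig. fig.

At magnification m, DoF ≈ 2·N_eff·c/m² = 2 × 21.4 × 0.055 / 0.95² = 2.354 / 0.9025 ≈ 2.61 mm.

2.61 mm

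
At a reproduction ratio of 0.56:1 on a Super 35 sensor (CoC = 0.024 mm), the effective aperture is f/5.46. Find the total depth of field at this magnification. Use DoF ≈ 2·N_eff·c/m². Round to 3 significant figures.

0.836 mm

At magnification m, DoF ≈ 2·N_eff·c/m² = 2 × 5.46 × 0.024 / 0.56² = 0.2621 / 0.3136 ≈ 0.836 mm.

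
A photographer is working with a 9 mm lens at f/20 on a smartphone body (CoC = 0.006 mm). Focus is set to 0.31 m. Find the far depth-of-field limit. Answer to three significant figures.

0.559 m

Hyperfocal distance H = f²/(N·c) + f = 9²/(20 × 0.006) + 9 = 81/0.12 + 9 ≈ 684.0 mm ≈ 0.684 m.
Far limit Df = s·(H − f)/(H − s) = 310 × (684.0 − 9) / (684.0 − 310) = 310 × 675.0 / 374.0 ≈ 559.49 mm ≈ 0.559 m.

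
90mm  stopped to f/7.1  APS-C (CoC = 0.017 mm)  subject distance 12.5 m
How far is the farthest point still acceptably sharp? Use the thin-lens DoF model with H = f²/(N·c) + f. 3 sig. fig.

15.3 m

Hyperfocal distance H = f²/(N·c) + f = 90²/(7.1 × 0.017) + 90 = 8100/0.1207 + 90 ≈ 67198.5 mm ≈ 67.20 m.
Far limit Df = s·(H − f)/(H − s) = 12500 × (67198.5 − 90) / (67198.5 − 12500) = 12500 × 67108.5 / 54698.5 ≈ 15336 mm ≈ 15.3 m.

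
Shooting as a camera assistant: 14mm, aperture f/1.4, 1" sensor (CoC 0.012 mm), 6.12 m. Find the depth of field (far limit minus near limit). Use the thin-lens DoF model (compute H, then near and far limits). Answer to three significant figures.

8.82 m

Hyperfocal distance H = f²/(N·c) + f = 14²/(1.4 × 0.012) + 14 = 196/0.0168 + 14 ≈ 11680.7 mm ≈ 11.68 m.
Near limit Dn = s·(H − f)/(H + s − 2f) = 6120 × (11680.7 − 14) / (11680.7 + 6120 − 2 × 14) = 6120 × 11666.7 / 17772.7 ≈ 4017.4 mm.
Far limit Df = s·(H − f)/(H − s) = 6120 × (11680.7 − 14) / (11680.7 − 6120) = 6120 × 11666.7 / 5560.7 ≈ 12840.2 mm.
Depth of field = Df − Dn = 12840.2 − 4017.4 ≈ 8822.8 mm ≈ 8.82 m.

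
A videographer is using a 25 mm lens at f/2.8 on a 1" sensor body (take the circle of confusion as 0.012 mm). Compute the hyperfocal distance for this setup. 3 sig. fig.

18.6 m

Hyperfocal distance H = f²/(N·c) + f = 25²/(2.8 × 0.012) + 25 = 625/0.0336 + 25 ≈ 18626.2 mm ≈ 18.6 m.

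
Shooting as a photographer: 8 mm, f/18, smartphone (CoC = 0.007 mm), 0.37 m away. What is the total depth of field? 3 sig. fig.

Hyperfocal distance H = f²/(N·c) + f = 8²/(18 × 0.007) + 8 = 64/0.126 + 8 ≈ 515.9 mm ≈ 0.516 m.
Near limit Dn = s·(H − f)/(H + s − 2f) = 370 × (515.9 − 8) / (515.9 + 370 − 2 × 8) = 370 × 507.9 / 869.9 ≈ 216.0 mm.
Far limit Df = s·(H − f)/(H − s) = 370 × (515.9 − 8) / (515.9 − 370) = 370 × 507.9 / 145.9 ≈ 1287.8 mm.
Depth of field = Df − Dn = 1287.8 − 216.0 ≈ 1071.8 mm ≈ 1.07 m.

1.07 m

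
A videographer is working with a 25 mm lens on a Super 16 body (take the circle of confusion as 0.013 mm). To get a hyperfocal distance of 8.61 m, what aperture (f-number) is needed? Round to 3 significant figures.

f/5.60

Rearrange H = f²/(N·c) + f for N: N = f² / ((H − f)·c).
N = 25² / ((8610 − 25) × 0.013) = 625 / 111.6 ≈ 5.60.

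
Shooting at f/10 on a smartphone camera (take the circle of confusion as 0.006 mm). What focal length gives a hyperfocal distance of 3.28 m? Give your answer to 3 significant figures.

14.0 mm

From H = f²/(N·c) + f, with f ≪ H: f ≈ √(H·N·c) = √(3280 × 10 × 0.006) = √196.80 ≈ 14.03 mm.
The +f correction barely moves this — solving exactly, f² + N·c·f − N·c·H = 0 ⇒ f = (−N·c + √((N·c)² + 4·N·c·H))/2 = (−0.06 + √787.20)/2 ≈ 13.999 mm, so f ≈ 14.0 mm.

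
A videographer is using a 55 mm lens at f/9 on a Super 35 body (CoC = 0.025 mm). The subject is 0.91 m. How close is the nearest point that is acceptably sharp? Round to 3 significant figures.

Hyperfocal distance H = f²/(N·c) + f = 55²/(9 × 0.025) + 55 = 3025/0.225 + 55 ≈ 13499.4 mm ≈ 13.50 m.
Near limit Dn = s·(H − f)/(H + s − 2f) = 910 × (13499.4 − 55) / (13499.4 + 910 − 2 × 55) = 910 × 13444.4 / 14299.4 ≈ 855.59 mm ≈ 0.856 m.

0.856 m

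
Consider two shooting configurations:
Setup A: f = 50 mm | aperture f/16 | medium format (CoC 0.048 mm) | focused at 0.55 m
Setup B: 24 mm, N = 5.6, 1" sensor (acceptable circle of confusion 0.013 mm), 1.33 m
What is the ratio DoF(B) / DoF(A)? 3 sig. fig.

Setup A: H = 50²/(16×0.048) + 50 ≈ 3305.2 mm; DoF = Df − Dn = 649.81 − 476.77 ≈ 173.04 mm.
Setup B: H = 24²/(5.6×0.013) + 24 ≈ 7936.1 mm; DoF = Df − Dn = 1592.94 − 1141.57 ≈ 451.37 mm.
Ratio = 451.37 / 173.04 ≈ 2.61.

2.61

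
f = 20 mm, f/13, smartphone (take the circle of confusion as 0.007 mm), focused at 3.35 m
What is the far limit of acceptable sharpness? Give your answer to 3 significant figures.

13.8 m

Hyperfocal distance H = f²/(N·c) + f = 20²/(13 × 0.007) + 20 = 400/0.091 + 20 ≈ 4415.6 mm ≈ 4.416 m.
Far limit Df = s·(H − f)/(H − s) = 3350 × (4415.6 − 20) / (4415.6 − 3350) = 3350 × 4395.6 / 1065.6 ≈ 13819 mm ≈ 13.8 m.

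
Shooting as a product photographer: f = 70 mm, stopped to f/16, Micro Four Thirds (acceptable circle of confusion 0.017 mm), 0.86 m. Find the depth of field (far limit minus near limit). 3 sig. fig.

75.6 mm

Hyperfocal distance H = f²/(N·c) + f = 70²/(16 × 0.017) + 70 = 4900/0.272 + 70 ≈ 18084.7 mm ≈ 18.08 m.
Near limit Dn = s·(H − f)/(H + s − 2f) = 860 × (18084.7 − 70) / (18084.7 + 860 − 2 × 70) = 860 × 18014.7 / 18804.7 ≈ 823.871 mm.
Far limit Df = s·(H − f)/(H − s) = 860 × (18084.7 − 70) / (18084.7 − 860) = 860 × 18014.7 / 17224.7 ≈ 899.443 mm.
Depth of field = Df − Dn = 899.443 − 823.871 ≈ 75.572 mm.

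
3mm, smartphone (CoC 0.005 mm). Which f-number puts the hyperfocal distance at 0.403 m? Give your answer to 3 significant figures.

f/4.50

Rearrange H = f²/(N·c) + f for N: N = f² / ((H − f)·c).
N = 3² / ((403 − 3) × 0.005) = 9 / 2.000 ≈ 4.50.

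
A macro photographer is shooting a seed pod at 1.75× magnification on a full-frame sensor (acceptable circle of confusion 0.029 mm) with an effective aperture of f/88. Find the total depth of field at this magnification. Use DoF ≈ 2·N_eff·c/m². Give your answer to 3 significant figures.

1.67 mm

At magnification m, DoF ≈ 2·N_eff·c/m² = 2 × 88 × 0.029 / 1.75² = 5.104 / 3.062 ≈ 1.67 mm.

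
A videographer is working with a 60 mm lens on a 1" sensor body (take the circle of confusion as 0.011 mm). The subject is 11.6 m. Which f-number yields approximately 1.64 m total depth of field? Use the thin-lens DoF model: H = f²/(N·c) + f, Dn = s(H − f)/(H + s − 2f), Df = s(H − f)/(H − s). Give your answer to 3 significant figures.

f/1.99

Write h = H − f = f²/(N·c). The thin-lens limits are Dn = s·h/(h + (s−f)) and Df = s·h/(h − (s−f)), so DoF = Df − Dn = 2·s·(s−f)·h / (h² − (s−f)²).
That is a quadratic in h: DoF·h² − 2·s·(s−f)·h − DoF·(s−f)² = 0 ⇒ h = (s−f)·(s + √(s² + DoF²)) / DoF = 11540 × (11600 + √(11600² + 1640²)) / 1640 = 11540 × (11600 + 11715.4) / 1640 ≈ 164061 mm.
Then N = f²/(c·h) = 60² / (0.011 × 164061) = 3600 / 1804.7 ≈ 1.99.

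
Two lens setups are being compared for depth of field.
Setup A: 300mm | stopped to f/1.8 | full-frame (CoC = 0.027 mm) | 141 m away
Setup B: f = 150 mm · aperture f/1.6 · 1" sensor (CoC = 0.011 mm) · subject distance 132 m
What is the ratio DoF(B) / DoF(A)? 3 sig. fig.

1.28

Setup A: H = 300²/(1.8×0.027) + 300 ≈ 1852151.9 mm; DoF = Df − Dn = 152594 − 131044 ≈ 21550 mm.
Setup B: H = 150²/(1.6×0.011) + 150 ≈ 1278559.1 mm; DoF = Df − Dn = 147180 − 119659 ≈ 27521 mm.
Ratio = 27521 / 21550 ≈ 1.28.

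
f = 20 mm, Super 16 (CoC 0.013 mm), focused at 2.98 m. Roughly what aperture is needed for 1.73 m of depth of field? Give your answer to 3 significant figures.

Write h = H − f = f²/(N·c). The thin-lens limits are Dn = s·h/(h + (s−f)) and Df = s·h/(h − (s−f)), so DoF = Df − Dn = 2·s·(s−f)·h / (h² − (s−f)²).
That is a quadratic in h: DoF·h² − 2·s·(s−f)·h − DoF·(s−f)² = 0 ⇒ h = (s−f)·(s + √(s² + DoF²)) / DoF = 2960 × (2980 + √(2980² + 1730²)) / 1730 = 2960 × (2980 + 3445.77) / 1730 ≈ 10994 mm.
Then N = f²/(c·h) = 20² / (0.013 × 10994) = 400 / 142.93 ≈ 2.80.

f/2.80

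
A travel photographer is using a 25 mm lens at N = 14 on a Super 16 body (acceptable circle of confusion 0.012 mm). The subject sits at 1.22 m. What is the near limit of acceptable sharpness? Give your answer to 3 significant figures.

0.923 m

Hyperfocal distance H = f²/(N·c) + f = 25²/(14 × 0.012) + 25 = 625/0.168 + 25 ≈ 3745.2 mm ≈ 3.745 m.
Near limit Dn = s·(H − f)/(H + s − 2f) = 1220 × (3745.2 − 25) / (3745.2 + 1220 − 2 × 25) = 1220 × 3720.2 / 4915.2 ≈ 923.39 mm ≈ 0.923 m.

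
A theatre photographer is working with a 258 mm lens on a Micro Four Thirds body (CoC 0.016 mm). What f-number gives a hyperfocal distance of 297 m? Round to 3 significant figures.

f/14

Rearrange H = f²/(N·c) + f for N: N = f² / ((H − f)·c).
N = 258² / ((297000 − 258) × 0.016) = 66564 / 4748 ≈ 14.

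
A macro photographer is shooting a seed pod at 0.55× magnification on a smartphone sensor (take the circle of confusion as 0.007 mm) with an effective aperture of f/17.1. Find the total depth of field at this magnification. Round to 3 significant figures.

0.791 mm

At magnification m, DoF ≈ 2·N_eff·c/m² = 2 × 17.1 × 0.007 / 0.55² = 0.2394 / 0.3025 ≈ 0.791 mm.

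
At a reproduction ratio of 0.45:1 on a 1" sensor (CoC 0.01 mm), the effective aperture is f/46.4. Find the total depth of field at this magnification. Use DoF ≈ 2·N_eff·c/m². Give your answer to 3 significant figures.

At magnification m, DoF ≈ 2·N_eff·c/m² = 2 × 46.4 × 0.01 / 0.45² = 0.928 / 0.2025 ≈ 4.58 mm.

4.58 mm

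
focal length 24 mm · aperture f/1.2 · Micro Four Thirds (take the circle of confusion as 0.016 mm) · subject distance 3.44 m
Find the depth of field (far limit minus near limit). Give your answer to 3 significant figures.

0.794 m

Hyperfocal distance H = f²/(N·c) + f = 24²/(1.2 × 0.016) + 24 = 576/0.0192 + 24 ≈ 30024.0 mm ≈ 30.02 m.
Near limit Dn = s·(H − f)/(H + s − 2f) = 3440 × (30024.0 − 24) / (30024.0 + 3440 − 2 × 24) = 3440 × 30000.0 / 33416.0 ≈ 3088.34 mm.
Far limit Df = s·(H − f)/(H − s) = 3440 × (30024.0 − 24) / (30024.0 − 3440) = 3440 × 30000.0 / 26584.0 ≈ 3882.03 mm.
Depth of field = Df − Dn = 3882.03 − 3088.34 ≈ 793.69 mm ≈ 0.794 m.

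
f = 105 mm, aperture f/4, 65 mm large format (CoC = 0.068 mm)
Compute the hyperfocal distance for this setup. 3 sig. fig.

40.6 m

Hyperfocal distance H = f²/(N·c) + f = 105²/(4 × 0.068) + 105 = 11025/0.272 + 105 ≈ 40638.1 mm ≈ 40.6 m.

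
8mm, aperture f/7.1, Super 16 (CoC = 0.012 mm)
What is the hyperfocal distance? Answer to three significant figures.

0.759 m

Hyperfocal distance H = f²/(N·c) + f = 8²/(7.1 × 0.012) + 8 = 64/0.0852 + 8 ≈ 759.2 mm ≈ 0.759 m.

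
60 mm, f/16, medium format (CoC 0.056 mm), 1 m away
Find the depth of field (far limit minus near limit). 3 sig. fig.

Hyperfocal distance H = f²/(N·c) + f = 60²/(16 × 0.056) + 60 = 3600/0.896 + 60 ≈ 4077.9 mm ≈ 4.078 m.
Near limit Dn = s·(H − f)/(H + s − 2f) = 1000 × (4077.9 − 60) / (4077.9 + 1000 − 2 × 60) = 1000 × 4017.9 / 4957.9 ≈ 810.40 mm.
Far limit Df = s·(H − f)/(H − s) = 1000 × (4077.9 − 60) / (4077.9 − 1000) = 1000 × 4017.9 / 3077.9 ≈ 1305.41 mm.
Depth of field = Df − Dn = 1305.41 − 810.40 ≈ 495.01 mm.

495 mm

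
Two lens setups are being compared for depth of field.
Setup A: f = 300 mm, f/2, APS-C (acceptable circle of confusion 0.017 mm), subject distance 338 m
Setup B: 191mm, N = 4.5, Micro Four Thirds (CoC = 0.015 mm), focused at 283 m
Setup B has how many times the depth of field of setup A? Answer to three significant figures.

4.65

Setup A: H = 300²/(2×0.017) + 300 ≈ 2647358.8 mm; DoF = Df − Dn = 387426 − 299758 ≈ 87668 mm.
Setup B: H = 191²/(4.5×0.015) + 191 ≈ 540650.3 mm; DoF = Df − Dn = 593634 − 185784 ≈ 407850 mm.
Ratio = 407850 / 87668 ≈ 4.65.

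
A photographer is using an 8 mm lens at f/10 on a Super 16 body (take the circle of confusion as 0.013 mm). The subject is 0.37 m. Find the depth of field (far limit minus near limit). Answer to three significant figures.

1.18 m

Hyperfocal distance H = f²/(N·c) + f = 8²/(10 × 0.013) + 8 = 64/0.13 + 8 ≈ 500.3 mm ≈ 0.500 m.
Near limit Dn = s·(H − f)/(H + s − 2f) = 370 × (500.3 − 8) / (500.3 + 370 − 2 × 8) = 370 × 492.3 / 854.3 ≈ 213.2 mm.
Far limit Df = s·(H − f)/(H − s) = 370 × (500.3 − 8) / (500.3 − 370) = 370 × 492.3 / 130.3 ≈ 1397.9 mm.
Depth of field = Df − Dn = 1397.9 − 213.2 ≈ 1184.7 mm ≈ 1.18 m.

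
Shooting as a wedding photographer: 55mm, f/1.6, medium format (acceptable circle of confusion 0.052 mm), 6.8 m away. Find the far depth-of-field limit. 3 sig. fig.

8.35 m

Hyperfocal distance H = f²/(N·c) + f = 55²/(1.6 × 0.052) + 55 = 3025/0.0832 + 55 ≈ 36413.2 mm ≈ 36.41 m.
Far limit Df = s·(H − f)/(H − s) = 6800 × (36413.2 − 55) / (36413.2 − 6800) = 6800 × 36358.2 / 29613.2 ≈ 8348.8 mm ≈ 8.35 m.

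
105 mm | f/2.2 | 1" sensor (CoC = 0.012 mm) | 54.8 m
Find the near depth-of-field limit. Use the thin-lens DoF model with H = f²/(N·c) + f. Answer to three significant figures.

48.5 m

Hyperfocal distance H = f²/(N·c) + f = 105²/(2.2 × 0.012) + 105 = 11025/0.0264 + 105 ≈ 417718.6 mm ≈ 417.7 m.
Near limit Dn = s·(H − f)/(H + s − 2f) = 54800 × (417718.6 − 105) / (417718.6 + 54800 − 2 × 105) = 54800 × 417613.6 / 472308.6 ≈ 48454 mm ≈ 48.5 m.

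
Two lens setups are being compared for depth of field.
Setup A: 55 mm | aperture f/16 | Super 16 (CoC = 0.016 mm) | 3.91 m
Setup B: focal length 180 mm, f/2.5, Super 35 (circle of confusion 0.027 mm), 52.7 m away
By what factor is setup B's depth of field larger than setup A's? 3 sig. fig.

4.09

Setup A: H = 55²/(16×0.016) + 55 ≈ 11871.4 mm; DoF = Df − Dn = 5803.3 − 2948.2 ≈ 2855.1 mm.
Setup B: H = 180²/(2.5×0.027) + 180 ≈ 480180.0 mm; DoF = Df − Dn = 59175 − 47502 ≈ 11673 mm.
Ratio = 11673 / 2855.1 ≈ 4.09.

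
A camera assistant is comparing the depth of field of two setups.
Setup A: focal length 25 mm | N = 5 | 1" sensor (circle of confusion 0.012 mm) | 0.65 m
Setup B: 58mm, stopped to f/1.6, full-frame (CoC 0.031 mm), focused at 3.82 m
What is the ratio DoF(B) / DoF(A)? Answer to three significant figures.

5.43

Setup A: H = 25²/(5×0.012) + 25 ≈ 10441.7 mm; DoF = Df − Dn = 691.489 − 613.208 ≈ 78.281 mm.
Setup B: H = 58²/(1.6×0.031) + 58 ≈ 67880.6 mm; DoF = Df − Dn = 4044.33 − 3619.25 ≈ 425.08 mm.
Ratio = 425.08 / 78.281 ≈ 5.43.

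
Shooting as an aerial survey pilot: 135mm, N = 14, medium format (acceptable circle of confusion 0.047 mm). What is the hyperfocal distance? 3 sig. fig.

27.8 m

Hyperfocal distance H = f²/(N·c) + f = 135²/(14 × 0.047) + 135 = 18225/0.658 + 135 ≈ 27832.6 mm ≈ 27.8 m.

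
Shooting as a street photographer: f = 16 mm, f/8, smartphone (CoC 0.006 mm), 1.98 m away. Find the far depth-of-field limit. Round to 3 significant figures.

Hyperfocal distance H = f²/(N·c) + f = 16²/(8 × 0.006) + 16 = 256/0.048 + 16 ≈ 5349.3 mm ≈ 5.349 m.
Far limit Df = s·(H − f)/(H − s) = 1980 × (5349.3 − 16) / (5349.3 − 1980) = 1980 × 5333.3 / 3369.3 ≈ 3134.2 mm ≈ 3.13 m.

3.13 m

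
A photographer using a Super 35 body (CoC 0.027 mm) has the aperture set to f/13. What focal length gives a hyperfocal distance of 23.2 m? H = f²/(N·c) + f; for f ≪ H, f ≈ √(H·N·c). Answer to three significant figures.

90.1 mm

From H = f²/(N·c) + f, with f ≪ H: f ≈ √(H·N·c) = √(23200 × 13 × 0.027) = √8143.2 ≈ 90.24 mm.
Exact: f² + N·c·f − N·c·H = 0 ⇒ f = (−N·c + √((N·c)² + 4·N·c·H))/2 = (−0.351 + √32573)/2 ≈ 90.064 mm ≈ 90.1 mm.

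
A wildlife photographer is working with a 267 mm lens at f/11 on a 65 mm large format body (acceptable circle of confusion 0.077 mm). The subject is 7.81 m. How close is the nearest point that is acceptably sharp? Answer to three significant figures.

Hyperfocal distance H = f²/(N·c) + f = 267²/(11 × 0.077) + 267 = 71289/0.847 + 267 ≈ 84433.5 mm ≈ 84.43 m.
Near limit Dn = s·(H − f)/(H + s − 2f) = 7810 × (84433.5 − 267) / (84433.5 + 7810 − 2 × 267) = 7810 × 84166.5 / 91709.5 ≈ 7167.6 mm ≈ 7.17 m.

7.17 m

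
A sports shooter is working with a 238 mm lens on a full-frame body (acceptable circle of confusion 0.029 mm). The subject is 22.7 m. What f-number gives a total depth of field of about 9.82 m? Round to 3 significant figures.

Write h = H − f = f²/(N·c). The thin-lens limits are Dn = s·h/(h + (s−f)) and Df = s·h/(h − (s−f)), so DoF = Df − Dn = 2·s·(s−f)·h / (h² − (s−f)²).
That is a quadratic in h: DoF·h² − 2·s·(s−f)·h − DoF·(s−f)² = 0 ⇒ h = (s−f)·(s + √(s² + DoF²)) / DoF = 22462 × (22700 + √(22700² + 9820²)) / 9820 = 22462 × (22700 + 24733.0) / 9820 ≈ 108497 mm.
Then N = f²/(c·h) = 238² / (0.029 × 108497) = 56644 / 3146.4 ≈ 18.

f/18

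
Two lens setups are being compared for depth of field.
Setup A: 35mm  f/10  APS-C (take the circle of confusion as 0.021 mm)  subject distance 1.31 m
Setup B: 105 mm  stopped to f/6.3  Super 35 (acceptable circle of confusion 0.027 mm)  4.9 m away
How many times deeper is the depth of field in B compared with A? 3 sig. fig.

Setup A: H = 35²/(10×0.021) + 35 ≈ 5868.3 mm; DoF = Df − Dn = 1676.42 − 1075.03 ≈ 601.39 mm.
Setup B: H = 105²/(6.3×0.027) + 105 ≈ 64919.8 mm; DoF = Df − Dn = 5291.46 − 4562.47 ≈ 728.99 mm.
Ratio = 728.99 / 601.39 ≈ 1.21.

1.21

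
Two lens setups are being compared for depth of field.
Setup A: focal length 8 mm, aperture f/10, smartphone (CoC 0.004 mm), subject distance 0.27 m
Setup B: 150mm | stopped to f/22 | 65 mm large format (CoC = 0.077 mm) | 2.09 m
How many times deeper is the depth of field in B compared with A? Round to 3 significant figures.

6.87

Setup A: H = 8²/(10×0.004) + 8 ≈ 1608.0 mm; DoF = Df − Dn = 322.870 − 232.009 ≈ 90.861 mm.
Setup B: H = 150²/(22×0.077) + 150 ≈ 13432.2 mm; DoF = Df − Dn = 2447.48 − 1823.64 ≈ 623.84 mm.
Ratio = 623.84 / 90.861 ≈ 6.87.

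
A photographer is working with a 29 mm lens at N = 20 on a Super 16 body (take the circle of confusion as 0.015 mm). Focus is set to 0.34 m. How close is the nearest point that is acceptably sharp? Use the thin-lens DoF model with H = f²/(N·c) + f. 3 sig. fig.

306 mm

Hyperfocal distance H = f²/(N·c) + f = 29²/(20 × 0.015) + 29 = 841/0.3 + 29 ≈ 2832.3 mm ≈ 2.832 m.
Near limit Dn = s·(H − f)/(H + s − 2f) = 340 × (2832.3 − 29) / (2832.3 + 340 − 2 × 29) = 340 × 2803.3 / 3114.3 ≈ 306.05 mm.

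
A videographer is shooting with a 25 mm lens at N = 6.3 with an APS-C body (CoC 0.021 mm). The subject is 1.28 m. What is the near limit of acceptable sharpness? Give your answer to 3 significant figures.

Hyperfocal distance H = f²/(N·c) + f = 25²/(6.3 × 0.021) + 25 = 625/0.1323 + 25 ≈ 4749.1 mm ≈ 4.749 m.
Near limit Dn = s·(H − f)/(H + s − 2f) = 1280 × (4749.1 − 25) / (4749.1 + 1280 − 2 × 25) = 1280 × 4724.1 / 5979.1 ≈ 1011.3 mm ≈ 1.01 m.

1.01 m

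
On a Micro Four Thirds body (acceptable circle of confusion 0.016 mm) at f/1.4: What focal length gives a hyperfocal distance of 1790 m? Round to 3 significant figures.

From H = f²/(N·c) + f, with f ≪ H: f ≈ √(H·N·c) = √(1790000 × 1.4 × 0.016) = √40096 ≈ 200.2 mm.
The +f correction barely moves this — solving exactly, f² + N·c·f − N·c·H = 0 ⇒ f = (−N·c + √((N·c)² + 4·N·c·H))/2 = (−0.0224 + √160384)/2 ≈ 200.23 mm, so f ≈ 200 mm.

200 mm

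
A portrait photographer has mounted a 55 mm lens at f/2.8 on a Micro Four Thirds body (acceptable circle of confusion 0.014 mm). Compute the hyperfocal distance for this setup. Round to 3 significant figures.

77.2 m

Hyperfocal distance H = f²/(N·c) + f = 55²/(2.8 × 0.014) + 55 = 3025/0.0392 + 55 ≈ 77223.4 mm ≈ 77.2 m.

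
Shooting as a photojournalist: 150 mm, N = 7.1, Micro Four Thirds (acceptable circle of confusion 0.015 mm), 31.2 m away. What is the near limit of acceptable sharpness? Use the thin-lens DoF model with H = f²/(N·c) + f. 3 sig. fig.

Hyperfocal distance H = f²/(N·c) + f = 150²/(7.1 × 0.015) + 150 = 22500/0.1065 + 150 ≈ 211417.6 mm ≈ 211.4 m.
Near limit Dn = s·(H − f)/(H + s − 2f) = 31200 × (211417.6 − 150) / (211417.6 + 31200 − 2 × 150) = 31200 × 211267.6 / 242317.6 ≈ 27202 mm ≈ 27.2 m.

27.2 m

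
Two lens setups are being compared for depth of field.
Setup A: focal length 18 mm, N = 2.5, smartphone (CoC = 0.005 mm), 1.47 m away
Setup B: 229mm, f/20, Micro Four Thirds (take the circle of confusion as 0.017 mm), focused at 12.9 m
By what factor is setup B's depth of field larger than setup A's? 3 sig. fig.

12.9

Setup A: H = 18²/(2.5×0.005) + 18 ≈ 25938.0 mm; DoF = Df − Dn = 1557.23 − 1392.02 ≈ 165.21 mm.
Setup B: H = 229²/(20×0.017) + 229 ≈ 154467.2 mm; DoF = Df − Dn = 14054.6 − 11920.7 ≈ 2133.9 mm.
Ratio = 2133.9 / 165.21 ≈ 12.9.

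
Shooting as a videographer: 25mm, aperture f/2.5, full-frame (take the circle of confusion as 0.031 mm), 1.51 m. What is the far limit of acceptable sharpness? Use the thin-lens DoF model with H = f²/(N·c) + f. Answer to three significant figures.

Hyperfocal distance H = f²/(N·c) + f = 25²/(2.5 × 0.031) + 25 = 625/0.0775 + 25 ≈ 8089.5 mm ≈ 8.090 m.
Far limit Df = s·(H − f)/(H − s) = 1510 × (8089.5 − 25) / (8089.5 − 1510) = 1510 × 8064.5 / 6579.5 ≈ 1850.8 mm ≈ 1.85 m.

1.85 m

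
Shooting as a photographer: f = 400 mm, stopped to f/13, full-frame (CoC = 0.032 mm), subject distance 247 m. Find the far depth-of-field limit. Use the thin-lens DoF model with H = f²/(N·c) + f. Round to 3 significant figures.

688 m

Hyperfocal distance H = f²/(N·c) + f = 400²/(13 × 0.032) + 400 = 160000/0.416 + 400 ≈ 385015.4 mm ≈ 385.0 m.
Far limit Df = s·(H − f)/(H − s) = 247000 × (385015.4 − 400) / (385015.4 − 247000) = 247000 × 384615.4 / 138015.4 ≈ 688329 mm ≈ 688 m.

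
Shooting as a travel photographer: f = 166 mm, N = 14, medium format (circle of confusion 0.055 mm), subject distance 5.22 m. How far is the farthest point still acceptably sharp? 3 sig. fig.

6.08 m

Hyperfocal distance H = f²/(N·c) + f = 166²/(14 × 0.055) + 166 = 27556/0.77 + 166 ≈ 35953.0 mm ≈ 35.95 m.
Far limit Df = s·(H − f)/(H − s) = 5220 × (35953.0 − 166) / (35953.0 − 5220) = 5220 × 35787.0 / 30733.0 ≈ 6078.4 mm ≈ 6.08 m.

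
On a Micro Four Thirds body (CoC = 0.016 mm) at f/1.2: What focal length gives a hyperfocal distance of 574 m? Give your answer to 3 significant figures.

105 mm

From H = f²/(N·c) + f, with f ≪ H: f ≈ √(H·N·c) = √(574000 × 1.2 × 0.016) = √11021 ≈ 105.0 mm.
The +f correction barely moves this — solving exactly, f² + N·c·f − N·c·H = 0 ⇒ f = (−N·c + √((N·c)² + 4·N·c·H))/2 = (−0.0192 + √44083)/2 ≈ 104.97 mm, so f ≈ 105 mm.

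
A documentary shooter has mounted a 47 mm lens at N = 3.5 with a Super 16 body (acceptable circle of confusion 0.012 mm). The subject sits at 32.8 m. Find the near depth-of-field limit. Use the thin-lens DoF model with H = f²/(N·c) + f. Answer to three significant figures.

Hyperfocal distance H = f²/(N·c) + f = 47²/(3.5 × 0.012) + 47 = 2209/0.042 + 47 ≈ 52642.2 mm ≈ 52.64 m.
Near limit Dn = s·(H − f)/(H + s − 2f) = 32800 × (52642.2 − 47) / (52642.2 + 32800 − 2 × 47) = 32800 × 52595.2 / 85348.2 ≈ 20213 mm ≈ 20.2 m.

20.2 m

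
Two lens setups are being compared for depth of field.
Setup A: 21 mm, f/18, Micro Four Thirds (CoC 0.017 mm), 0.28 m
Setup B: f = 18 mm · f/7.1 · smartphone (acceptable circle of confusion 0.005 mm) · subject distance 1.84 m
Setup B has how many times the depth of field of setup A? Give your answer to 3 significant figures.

7.36

Setup A: H = 21²/(18×0.017) + 21 ≈ 1462.2 mm; DoF = Df − Dn = 341.34 − 237.35 ≈ 103.99 mm.
Setup B: H = 18²/(7.1×0.005) + 18 ≈ 9144.8 mm; DoF = Df − Dn = 2298.94 − 1533.80 ≈ 765.14 mm.
Ratio = 765.14 / 103.99 ≈ 7.36.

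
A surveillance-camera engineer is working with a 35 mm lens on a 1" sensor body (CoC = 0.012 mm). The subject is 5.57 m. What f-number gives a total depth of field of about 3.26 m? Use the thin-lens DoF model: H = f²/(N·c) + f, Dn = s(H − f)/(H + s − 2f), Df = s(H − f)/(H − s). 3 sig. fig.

Write h = H − f = f²/(N·c). The thin-lens limits are Dn = s·h/(h + (s−f)) and Df = s·h/(h − (s−f)), so DoF = Df − Dn = 2·s·(s−f)·h / (h² − (s−f)²).
That is a quadratic in h: DoF·h² − 2·s·(s−f)·h − DoF·(s−f)² = 0 ⇒ h = (s−f)·(s + √(s² + DoF²)) / DoF = 5535 × (5570 + √(5570² + 3260²)) / 3260 = 5535 × (5570 + 6453.87) / 3260 ≈ 20415 mm.
Then N = f²/(c·h) = 35² / (0.012 × 20415) = 1225 / 244.98 ≈ 5.

f/5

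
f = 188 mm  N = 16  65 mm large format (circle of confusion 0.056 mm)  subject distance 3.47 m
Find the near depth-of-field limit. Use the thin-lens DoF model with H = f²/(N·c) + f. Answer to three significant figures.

Hyperfocal distance H = f²/(N·c) + f = 188²/(16 × 0.056) + 188 = 35344/0.896 + 188 ≈ 39634.4 mm ≈ 39.63 m.
Near limit Dn = s·(H − f)/(H + s − 2f) = 3470 × (39634.4 − 188) / (39634.4 + 3470 − 2 × 188) = 3470 × 39446.4 / 42728.4 ≈ 3203.5 mm ≈ 3.20 m.

3.20 m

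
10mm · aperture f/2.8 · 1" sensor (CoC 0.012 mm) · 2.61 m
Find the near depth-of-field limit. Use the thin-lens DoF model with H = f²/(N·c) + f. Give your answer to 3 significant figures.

1.39 m

Hyperfocal distance H = f²/(N·c) + f = 10²/(2.8 × 0.012) + 10 = 100/0.0336 + 10 ≈ 2986.2 mm ≈ 2.986 m.
Near limit Dn = s·(H − f)/(H + s − 2f) = 2610 × (2986.2 − 10) / (2986.2 + 2610 − 2 × 10) = 2610 × 2976.2 / 5576.2 ≈ 1393.0 mm ≈ 1.39 m.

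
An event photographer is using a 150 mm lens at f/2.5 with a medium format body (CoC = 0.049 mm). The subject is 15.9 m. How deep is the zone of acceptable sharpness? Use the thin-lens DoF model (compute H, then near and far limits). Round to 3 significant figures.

2.75 m

Hyperfocal distance H = f²/(N·c) + f = 150²/(2.5 × 0.049) + 150 = 22500/0.1225 + 150 ≈ 183823.5 mm ≈ 183.8 m.
Near limit Dn = s·(H − f)/(H + s − 2f) = 15900 × (183823.5 − 150) / (183823.5 + 15900 − 2 × 150) = 15900 × 183673.5 / 199423.5 ≈ 14644.3 mm.
Far limit Df = s·(H − f)/(H − s) = 15900 × (183823.5 − 150) / (183823.5 − 15900) = 15900 × 183673.5 / 167923.5 ≈ 17391.3 mm.
Depth of field = Df − Dn = 17391.3 − 14644.3 ≈ 2747.0 mm ≈ 2.75 m.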